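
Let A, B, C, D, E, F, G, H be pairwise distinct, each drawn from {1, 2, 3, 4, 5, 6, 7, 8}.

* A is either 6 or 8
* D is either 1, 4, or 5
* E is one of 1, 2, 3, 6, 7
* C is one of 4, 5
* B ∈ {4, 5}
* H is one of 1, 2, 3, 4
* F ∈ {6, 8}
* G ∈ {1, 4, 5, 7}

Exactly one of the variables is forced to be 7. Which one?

G

A and F share exactly the 2 values {6, 8}; by pigeonhole those values go to them, so strike 6, 8 from E.
B and C share exactly the 2 values {4, 5}; by pigeonhole those values go to them, so strike 4, 5 from D, G, H.
D's domain is down to {1}, so D = 1. Remove 1 from E, G, H.
So 7 goes to G.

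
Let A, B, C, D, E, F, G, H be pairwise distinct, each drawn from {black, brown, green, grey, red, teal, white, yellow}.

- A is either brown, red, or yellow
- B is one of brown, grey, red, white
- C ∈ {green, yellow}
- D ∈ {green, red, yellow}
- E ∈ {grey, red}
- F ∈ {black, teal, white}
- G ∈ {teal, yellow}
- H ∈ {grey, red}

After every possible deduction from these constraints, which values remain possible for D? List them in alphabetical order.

The 8 variables draw from only 8 values {black, brown, green, grey, red, teal, white, yellow}, so each is used; only F can be black, hence F = black.
Among the 7 still-open variables, teal fits only G (and all 7 values in {brown, green, grey, red, teal, white, yellow} must be used), so G = teal.
The 6 still-open variables together cover exactly {brown, green, grey, red, white, yellow} — 6 values for 6 variables — and white appears only in B's list, so B = white.
The 5 still-open variables draw from only 5 values {brown, green, grey, red, yellow}, so each is used; only A can be brown, hence A = brown.
E and H between them cover only {grey, red} — a naked pair. Remove those values from D.
No further eliminations apply; D can still be any of green, yellow.

green, yellow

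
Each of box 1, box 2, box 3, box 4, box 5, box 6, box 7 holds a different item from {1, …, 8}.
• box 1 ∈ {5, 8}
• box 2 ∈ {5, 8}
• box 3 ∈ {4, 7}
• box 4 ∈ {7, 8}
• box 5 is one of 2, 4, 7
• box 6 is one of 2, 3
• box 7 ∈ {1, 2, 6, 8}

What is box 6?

box 1 and box 2 share exactly the 2 values {5, 8}; by pigeonhole those values go to them, so strike 5, 8 from box 4, box 7.
box 4's domain is down to {7}, so box 4 = 7. So box 3, box 5 can't be 7.
That leaves box 3 = 4. Strike 4 from box 5.
box 5's domain is down to {2}, so box 5 = 2. So box 6, box 7 can't be 2.
So box 6 = 3.

3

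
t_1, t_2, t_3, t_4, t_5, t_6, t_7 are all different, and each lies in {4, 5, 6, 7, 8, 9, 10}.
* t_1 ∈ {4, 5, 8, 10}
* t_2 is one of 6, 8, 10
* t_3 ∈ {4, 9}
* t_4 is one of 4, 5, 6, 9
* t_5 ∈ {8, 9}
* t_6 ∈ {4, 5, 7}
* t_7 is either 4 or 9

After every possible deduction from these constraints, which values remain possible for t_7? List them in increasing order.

Among the 7 variables, 7 fits only t_6 (and all 7 values in {4, 5, 6, 7, 8, 9, 10} must be used), so t_6 = 7.
The 2 variables t_3 and t_7 are confined to {4, 9}, which locks those values in; drop them from t_1, t_4, t_5.
That leaves t_5 = 8. Remove 8 from t_1, t_2.
No further eliminations apply; t_7 can still be any of 4, 9.

4, 9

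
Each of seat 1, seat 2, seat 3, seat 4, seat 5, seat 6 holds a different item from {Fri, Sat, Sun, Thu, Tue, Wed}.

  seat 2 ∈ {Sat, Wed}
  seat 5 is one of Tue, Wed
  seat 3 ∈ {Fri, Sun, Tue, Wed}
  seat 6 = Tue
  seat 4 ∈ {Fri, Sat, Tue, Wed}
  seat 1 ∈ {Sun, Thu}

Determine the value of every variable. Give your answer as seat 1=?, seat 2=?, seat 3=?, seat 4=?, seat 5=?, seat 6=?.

seat 6 has just one choice, so seat 6 = Tue. Eliminate Tue elsewhere: seat 3, seat 4, seat 5.
seat 5 has just one choice, so seat 5 = Wed. Eliminate Wed elsewhere: seat 2, seat 3, seat 4.
seat 2 has just one choice, so seat 2 = Sat. Remove Sat from seat 4.
seat 4 has just one choice, so seat 4 = Fri. Strike Fri from seat 3.
seat 3's domain is down to {Sun}, so seat 3 = Sun. Strike Sun from seat 1.
seat 1 must be Thu (only option left).

seat 1=Thu, seat 2=Sat, seat 3=Sun, seat 4=Fri, seat 5=Wed, seat 6=Tue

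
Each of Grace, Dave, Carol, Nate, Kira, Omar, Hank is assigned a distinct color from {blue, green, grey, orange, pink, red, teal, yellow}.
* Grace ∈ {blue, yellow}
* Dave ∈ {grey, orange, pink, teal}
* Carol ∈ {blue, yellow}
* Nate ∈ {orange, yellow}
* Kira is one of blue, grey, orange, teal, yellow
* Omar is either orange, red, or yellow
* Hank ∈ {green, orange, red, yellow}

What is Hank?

green

The 2 variables Grace and Carol are confined to {blue, yellow}, which locks those values in; drop them from Nate, Kira, Omar, Hank.
Nate's domain is down to {orange}, so Nate = orange. So Dave, Kira, Omar, Hank can't be orange.
Omar must be red (only option left). Strike red from Hank.
So Hank = green.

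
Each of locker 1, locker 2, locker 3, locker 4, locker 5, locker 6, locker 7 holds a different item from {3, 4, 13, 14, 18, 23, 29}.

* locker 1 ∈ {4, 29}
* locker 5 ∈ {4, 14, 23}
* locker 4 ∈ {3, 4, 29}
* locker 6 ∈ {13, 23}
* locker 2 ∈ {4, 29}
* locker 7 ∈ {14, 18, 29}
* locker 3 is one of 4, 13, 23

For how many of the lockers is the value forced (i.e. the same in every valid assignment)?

3

The 7 variables draw from only 7 values {3, 4, 13, 14, 18, 23, 29}, so each is used; only locker 4 can be 3, hence locker 4 = 3.
The 6 still-open variables together cover exactly {4, 13, 14, 18, 23, 29} — 6 values for 6 variables — and 18 appears only in locker 7's list, so locker 7 = 18.
The 5 still-open variables together cover exactly {4, 13, 14, 23, 29} — 5 values for 5 variables — and 14 appears only in locker 5's list, so locker 5 = 14.
locker 1 and locker 2 between them cover only {4, 29} — a naked pair. Remove those values from locker 3.
Determined: locker 4=3, locker 5=14, locker 7=18. The other lockers each still have more than one consistent value. That makes 3.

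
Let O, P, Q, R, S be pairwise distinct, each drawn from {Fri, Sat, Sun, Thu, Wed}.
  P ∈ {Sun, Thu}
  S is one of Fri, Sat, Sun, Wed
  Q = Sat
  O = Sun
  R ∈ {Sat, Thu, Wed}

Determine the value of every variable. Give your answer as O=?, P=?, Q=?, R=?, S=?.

O=Sun, P=Thu, Q=Sat, R=Wed, S=Fri

O's domain is down to {Sun}, so O = Sun. Strike Sun from P, S.
That leaves P = Thu. Strike Thu from R.
Q's domain is down to {Sat}, so Q = Sat. So R, S can't be Sat.
R's domain is down to {Wed}, so R = Wed. Strike Wed from S.
That leaves S = Fri.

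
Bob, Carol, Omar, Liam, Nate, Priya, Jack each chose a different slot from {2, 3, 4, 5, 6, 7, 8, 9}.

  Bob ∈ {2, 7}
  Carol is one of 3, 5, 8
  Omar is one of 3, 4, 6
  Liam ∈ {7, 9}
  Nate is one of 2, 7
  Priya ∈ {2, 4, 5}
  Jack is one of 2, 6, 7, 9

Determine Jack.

6

Bob and Nate between them cover only {2, 7} — a naked pair. Remove those values from Liam, Priya, Jack.
Liam has just one choice, so Liam = 9. Eliminate 9 elsewhere: Jack.
So Jack = 6.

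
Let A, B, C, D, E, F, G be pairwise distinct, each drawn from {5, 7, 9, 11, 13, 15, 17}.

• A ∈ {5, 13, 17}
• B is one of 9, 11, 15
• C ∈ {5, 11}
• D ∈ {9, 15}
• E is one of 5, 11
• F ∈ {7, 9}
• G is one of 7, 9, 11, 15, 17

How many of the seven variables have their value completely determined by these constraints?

3

The 7 variables together cover exactly {5, 7, 9, 11, 13, 15, 17} — 7 values for 7 variables — and 13 appears only in A's list, so A = 13.
The 6 still-open variables together cover exactly {5, 7, 9, 11, 15, 17} — 6 values for 6 variables — and 17 appears only in G's list, so G = 17.
The 5 still-open variables together cover exactly {5, 7, 9, 11, 15} — 5 values for 5 variables — and 7 appears only in F's list, so F = 7.
C and E between them cover only {5, 11} — a naked pair. Remove those values from B.
Determined: A=13, F=7, G=17. The other variables each still have more than one consistent value. That makes 3.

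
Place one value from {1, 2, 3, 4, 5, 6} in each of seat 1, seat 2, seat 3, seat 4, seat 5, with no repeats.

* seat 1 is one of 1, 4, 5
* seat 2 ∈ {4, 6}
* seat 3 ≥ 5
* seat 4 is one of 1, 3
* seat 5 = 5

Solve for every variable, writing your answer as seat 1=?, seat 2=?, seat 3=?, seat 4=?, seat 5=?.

seat 1=1, seat 2=4, seat 3=6, seat 4=3, seat 5=5

seat 5 has just one choice, so seat 5 = 5. Strike 5 from seat 1, seat 3.
That leaves seat 3 = 6. Remove 6 from seat 2.
seat 2's domain is down to {4}, so seat 2 = 4. Remove 4 from seat 1.
seat 1 has just one choice, so seat 1 = 1. Strike 1 from seat 4.
seat 4's domain is down to {3}, so seat 4 = 3.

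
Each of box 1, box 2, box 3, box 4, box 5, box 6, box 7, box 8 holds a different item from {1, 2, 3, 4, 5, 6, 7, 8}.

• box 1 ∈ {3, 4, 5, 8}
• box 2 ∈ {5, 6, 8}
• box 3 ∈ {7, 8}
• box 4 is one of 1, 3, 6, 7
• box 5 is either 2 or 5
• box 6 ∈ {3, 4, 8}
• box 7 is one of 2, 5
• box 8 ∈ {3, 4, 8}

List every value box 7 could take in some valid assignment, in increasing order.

2, 5

Among the 8 variables, 1 fits only box 4 (and all 8 values in {1, 2, 3, 4, 5, 6, 7, 8} must be used), so box 4 = 1.
Among the 7 still-open variables, 6 fits only box 2 (and all 7 values in {2, 3, 4, 5, 6, 7, 8} must be used), so box 2 = 6.
Among the 6 still-open variables, 7 fits only box 3 (and all 6 values in {2, 3, 4, 5, 7, 8} must be used), so box 3 = 7.
box 5 and box 7 share exactly the 2 values {2, 5}; by pigeonhole those values go to them, so strike 2, 5 from box 1.
No further eliminations apply; box 7 can still be any of 2, 5.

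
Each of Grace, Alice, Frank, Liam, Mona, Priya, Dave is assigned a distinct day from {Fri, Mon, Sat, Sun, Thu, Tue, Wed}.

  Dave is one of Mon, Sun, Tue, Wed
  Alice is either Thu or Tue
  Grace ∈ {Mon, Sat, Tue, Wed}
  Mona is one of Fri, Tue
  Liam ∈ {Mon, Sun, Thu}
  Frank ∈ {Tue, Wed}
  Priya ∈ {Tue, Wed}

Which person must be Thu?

Alice

The 7 variables together cover exactly {Fri, Mon, Sat, Sun, Thu, Tue, Wed} — 7 values for 7 variables — and Fri appears only in Mona's list, so Mona = Fri.
The 6 still-open variables together cover exactly {Mon, Sat, Sun, Thu, Tue, Wed} — 6 values for 6 variables — and Sat appears only in Grace's list, so Grace = Sat.
The 2 variables Frank and Priya are confined to {Tue, Wed}, which locks those values in; drop them from Alice, Dave.
So Thu goes to Alice.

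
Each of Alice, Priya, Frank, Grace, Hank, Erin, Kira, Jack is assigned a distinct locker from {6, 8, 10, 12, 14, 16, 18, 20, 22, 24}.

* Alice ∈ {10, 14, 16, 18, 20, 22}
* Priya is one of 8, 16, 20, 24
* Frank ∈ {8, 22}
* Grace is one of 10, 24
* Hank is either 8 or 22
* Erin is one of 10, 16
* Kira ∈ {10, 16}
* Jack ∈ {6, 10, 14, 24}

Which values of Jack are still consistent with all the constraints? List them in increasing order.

Frank and Hank share exactly the 2 values {8, 22}; by pigeonhole those values go to them, so strike 8, 22 from Alice, Priya.
Erin and Kira share exactly the 2 values {10, 16}; by pigeonhole those values go to them, so strike 10, 16 from Alice, Priya, Grace, Jack.
Grace must be 24 (only option left). Strike 24 from Priya, Jack.
That leaves Priya = 20. Remove 20 from Alice.
No further eliminations apply; Jack can still be any of 6, 14.

6, 14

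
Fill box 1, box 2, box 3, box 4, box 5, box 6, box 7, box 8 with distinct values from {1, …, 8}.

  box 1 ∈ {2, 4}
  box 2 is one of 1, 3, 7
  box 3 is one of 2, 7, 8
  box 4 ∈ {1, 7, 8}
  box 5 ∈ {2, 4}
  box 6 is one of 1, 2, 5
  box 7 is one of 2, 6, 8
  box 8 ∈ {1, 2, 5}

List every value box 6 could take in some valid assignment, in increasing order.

The 8 variables draw from only 8 values {1, 2, 3, 4, 5, 6, 7, 8}, so each is used; only box 2 can be 3, hence box 2 = 3.
The 7 still-open variables draw from only 7 values {1, 2, 4, 5, 6, 7, 8}, so each is used; only box 7 can be 6, hence box 7 = 6.
box 1 and box 5 between them cover only {2, 4} — a naked pair. Remove those values from box 3, box 6, box 8.
The 2 variables box 6 and box 8 are confined to {1, 5}, which locks those values in; drop them from box 4.
No further eliminations apply; box 6 can still be any of 1, 5.

1, 5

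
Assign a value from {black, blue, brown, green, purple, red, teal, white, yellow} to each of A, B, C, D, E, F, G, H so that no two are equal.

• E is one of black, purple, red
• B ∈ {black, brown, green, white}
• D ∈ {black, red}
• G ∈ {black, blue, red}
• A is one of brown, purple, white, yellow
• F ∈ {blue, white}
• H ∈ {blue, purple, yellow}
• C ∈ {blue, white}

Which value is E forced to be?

purple

The 8 variables together cover exactly {black, blue, brown, green, purple, red, white, yellow} — 8 values for 8 variables — and green appears only in B's list, so B = green.
The 7 still-open variables draw from only 7 values {black, blue, brown, purple, red, white, yellow}, so each is used; only A can be brown, hence A = brown.
The 6 still-open variables draw from only 6 values {black, blue, purple, red, white, yellow}, so each is used; only H can be yellow, hence H = yellow.
Among the 5 still-open variables, purple fits only E (and all 5 values in {black, blue, purple, red, white} must be used), so E = purple.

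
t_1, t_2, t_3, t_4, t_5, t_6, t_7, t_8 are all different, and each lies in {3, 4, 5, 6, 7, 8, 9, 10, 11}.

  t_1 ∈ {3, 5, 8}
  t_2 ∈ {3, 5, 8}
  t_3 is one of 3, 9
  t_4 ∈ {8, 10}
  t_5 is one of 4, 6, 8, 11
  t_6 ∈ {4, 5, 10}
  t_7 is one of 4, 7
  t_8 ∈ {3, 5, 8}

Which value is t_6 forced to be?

t_1, t_2, t_8 share exactly the 3 values {3, 5, 8}; by pigeonhole those values go to them, so strike 3, 5, 8 from t_3, t_4, t_5, t_6.
t_3 must be 9 (only option left).
t_4 must be 10 (only option left). Remove 10 from t_6.
So t_6 = 4.

4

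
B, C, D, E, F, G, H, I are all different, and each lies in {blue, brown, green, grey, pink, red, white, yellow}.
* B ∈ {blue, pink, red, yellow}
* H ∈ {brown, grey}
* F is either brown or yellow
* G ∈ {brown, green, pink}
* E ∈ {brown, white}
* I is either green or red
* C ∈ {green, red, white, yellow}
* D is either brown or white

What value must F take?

The 8 variables together cover exactly {blue, brown, green, grey, pink, red, white, yellow} — 8 values for 8 variables — and blue appears only in B's list, so B = blue.
The 7 still-open variables together cover exactly {brown, green, grey, pink, red, white, yellow} — 7 values for 7 variables — and grey appears only in H's list, so H = grey.
The 6 still-open variables draw from only 6 values {brown, green, pink, red, white, yellow}, so each is used; only G can be pink, hence G = pink.
The 2 variables D and E are confined to {brown, white}, which locks those values in; drop them from C, F.
So F = yellow.

yellow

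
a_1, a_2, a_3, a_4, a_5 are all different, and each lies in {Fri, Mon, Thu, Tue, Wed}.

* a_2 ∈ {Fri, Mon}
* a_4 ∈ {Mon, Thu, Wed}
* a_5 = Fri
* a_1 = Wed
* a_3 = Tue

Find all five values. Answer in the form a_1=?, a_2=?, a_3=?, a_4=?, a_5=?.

a_1=Wed, a_2=Mon, a_3=Tue, a_4=Thu, a_5=Fri

a_1 must be Wed (only option left). So a_4 can't be Wed.
That leaves a_3 = Tue.
a_5 must be Fri (only option left). Strike Fri from a_2.
a_2 must be Mon (only option left). Remove Mon from a_4.
That leaves a_4 = Thu.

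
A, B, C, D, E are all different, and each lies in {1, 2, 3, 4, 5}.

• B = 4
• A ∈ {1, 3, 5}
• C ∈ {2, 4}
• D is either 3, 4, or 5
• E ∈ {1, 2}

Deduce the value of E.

1

B's domain is down to {4}, so B = 4. So C, D can't be 4.
C must be 2 (only option left). Remove 2 from E.
So E = 1.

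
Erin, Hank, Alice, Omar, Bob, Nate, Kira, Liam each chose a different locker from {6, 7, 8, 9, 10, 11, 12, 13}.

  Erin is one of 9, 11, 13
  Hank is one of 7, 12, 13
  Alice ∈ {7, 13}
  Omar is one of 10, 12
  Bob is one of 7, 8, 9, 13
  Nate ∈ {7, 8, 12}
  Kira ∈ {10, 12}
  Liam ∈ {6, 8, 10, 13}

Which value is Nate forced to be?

8

Among the 8 variables, 6 fits only Liam (and all 8 values in {6, 7, 8, 9, 10, 11, 12, 13} must be used), so Liam = 6.
The 7 still-open variables together cover exactly {7, 8, 9, 10, 11, 12, 13} — 7 values for 7 variables — and 11 appears only in Erin's list, so Erin = 11.
Among the 6 still-open variables, 9 fits only Bob (and all 6 values in {7, 8, 9, 10, 12, 13} must be used), so Bob = 9.
Among the 5 still-open variables, 8 fits only Nate (and all 5 values in {7, 8, 10, 12, 13} must be used), so Nate = 8.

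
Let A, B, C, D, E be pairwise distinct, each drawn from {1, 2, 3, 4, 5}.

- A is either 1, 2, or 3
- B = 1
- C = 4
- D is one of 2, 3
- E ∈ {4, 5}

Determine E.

B must be 1 (only option left). Eliminate 1 elsewhere: A.
That leaves C = 4. Strike 4 from E.
So E = 5.

5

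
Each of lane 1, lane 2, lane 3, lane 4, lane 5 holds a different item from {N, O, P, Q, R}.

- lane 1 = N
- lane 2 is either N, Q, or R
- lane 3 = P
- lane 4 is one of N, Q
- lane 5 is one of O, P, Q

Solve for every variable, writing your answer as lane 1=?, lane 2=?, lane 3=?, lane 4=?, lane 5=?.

lane 1=N, lane 2=R, lane 3=P, lane 4=Q, lane 5=O

lane 1's domain is down to {N}, so lane 1 = N. Eliminate N elsewhere: lane 2, lane 4.
lane 3 must be P (only option left). Strike P from lane 5.
lane 4's domain is down to {Q}, so lane 4 = Q. So lane 2, lane 5 can't be Q.
lane 5 has just one choice, so lane 5 = O.
lane 2's domain is down to {R}, so lane 2 = R.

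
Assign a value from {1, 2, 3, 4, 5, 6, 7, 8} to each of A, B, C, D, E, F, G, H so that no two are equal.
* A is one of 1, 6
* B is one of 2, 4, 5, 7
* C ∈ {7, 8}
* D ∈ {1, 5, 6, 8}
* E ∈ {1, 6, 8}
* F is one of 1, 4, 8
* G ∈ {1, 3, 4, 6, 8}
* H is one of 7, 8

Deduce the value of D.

5

The 8 variables draw from only 8 values {1, 2, 3, 4, 5, 6, 7, 8}, so each is used; only B can be 2, hence B = 2.
The 7 still-open variables draw from only 7 values {1, 3, 4, 5, 6, 7, 8}, so each is used; only G can be 3, hence G = 3.
Among the 6 still-open variables, 4 fits only F (and all 6 values in {1, 4, 5, 6, 7, 8} must be used), so F = 4.
The 5 still-open variables draw from only 5 values {1, 5, 6, 7, 8}, so each is used; only D can be 5, hence D = 5.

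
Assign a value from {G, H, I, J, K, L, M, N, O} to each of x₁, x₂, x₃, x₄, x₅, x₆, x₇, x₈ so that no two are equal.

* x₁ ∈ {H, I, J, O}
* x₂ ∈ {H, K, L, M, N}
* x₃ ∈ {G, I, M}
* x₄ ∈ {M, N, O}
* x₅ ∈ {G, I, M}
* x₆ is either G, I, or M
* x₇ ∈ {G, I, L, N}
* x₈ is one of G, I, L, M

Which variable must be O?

x₃, x₅, x₆ between them cover only {G, I, M} — a naked triple. Remove those values from x₁, x₂, x₄, x₇, x₈.
x₈ must be L (only option left). So x₂, x₇ can't be L.
x₇ must be N (only option left). Eliminate N elsewhere: x₂, x₄.
So O goes to x₄.

x₄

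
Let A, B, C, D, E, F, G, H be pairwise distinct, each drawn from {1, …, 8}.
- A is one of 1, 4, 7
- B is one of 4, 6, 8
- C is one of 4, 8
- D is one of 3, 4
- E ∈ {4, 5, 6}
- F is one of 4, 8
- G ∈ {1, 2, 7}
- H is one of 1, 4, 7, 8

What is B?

The 8 variables together cover exactly {1, 2, 3, 4, 5, 6, 7, 8} — 8 values for 8 variables — and 2 appears only in G's list, so G = 2.
The 7 still-open variables draw from only 7 values {1, 3, 4, 5, 6, 7, 8}, so each is used; only D can be 3, hence D = 3.
Among the 6 still-open variables, 5 fits only E (and all 6 values in {1, 4, 5, 6, 7, 8} must be used), so E = 5.
The 5 still-open variables draw from only 5 values {1, 4, 6, 7, 8}, so each is used; only B can be 6, hence B = 6.

6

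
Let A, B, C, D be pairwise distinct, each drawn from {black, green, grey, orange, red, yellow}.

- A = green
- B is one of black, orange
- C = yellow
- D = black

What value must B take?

A must be green (only option left).
That leaves C = yellow.
D's domain is down to {black}, so D = black. So B can't be black.
So B = orange.

orange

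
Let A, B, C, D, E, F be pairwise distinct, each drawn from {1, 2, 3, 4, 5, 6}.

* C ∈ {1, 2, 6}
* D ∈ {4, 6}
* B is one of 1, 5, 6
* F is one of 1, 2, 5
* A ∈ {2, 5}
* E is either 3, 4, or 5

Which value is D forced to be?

4

The 6 variables draw from only 6 values {1, 2, 3, 4, 5, 6}, so each is used; only E can be 3, hence E = 3.
The 5 still-open variables draw from only 5 values {1, 2, 4, 5, 6}, so each is used; only D can be 4, hence D = 4.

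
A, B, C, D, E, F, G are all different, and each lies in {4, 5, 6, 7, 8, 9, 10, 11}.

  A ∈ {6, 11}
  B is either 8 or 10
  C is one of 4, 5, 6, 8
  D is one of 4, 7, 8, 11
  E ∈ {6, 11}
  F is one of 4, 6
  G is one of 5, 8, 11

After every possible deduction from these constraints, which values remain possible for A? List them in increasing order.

6, 11

The 7 variables together cover exactly {4, 5, 6, 7, 8, 10, 11} — 7 values for 7 variables — and 7 appears only in D's list, so D = 7.
The 6 still-open variables draw from only 6 values {4, 5, 6, 8, 10, 11}, so each is used; only B can be 10, hence B = 10.
The 2 variables A and E are confined to {6, 11}, which locks those values in; drop them from C, F, G.
F must be 4 (only option left). Eliminate 4 elsewhere: C.
No further eliminations apply; A can still be any of 6, 11.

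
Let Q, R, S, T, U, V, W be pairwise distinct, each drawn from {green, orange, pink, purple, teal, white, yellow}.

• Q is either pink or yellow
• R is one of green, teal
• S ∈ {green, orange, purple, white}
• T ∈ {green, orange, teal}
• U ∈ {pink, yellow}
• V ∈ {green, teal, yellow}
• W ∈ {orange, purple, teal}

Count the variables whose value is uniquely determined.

3

Among the 7 variables, white fits only S (and all 7 values in {green, orange, pink, purple, teal, white, yellow} must be used), so S = white.
Among the 6 still-open variables, purple fits only W (and all 6 values in {green, orange, pink, purple, teal, yellow} must be used), so W = purple.
Among the 5 still-open variables, orange fits only T (and all 5 values in {green, orange, pink, teal, yellow} must be used), so T = orange.
Q and U between them cover only {pink, yellow} — a naked pair. Remove those values from V.
Determined: S=white, T=orange, W=purple. The other variables each still have more than one consistent value. That makes 3.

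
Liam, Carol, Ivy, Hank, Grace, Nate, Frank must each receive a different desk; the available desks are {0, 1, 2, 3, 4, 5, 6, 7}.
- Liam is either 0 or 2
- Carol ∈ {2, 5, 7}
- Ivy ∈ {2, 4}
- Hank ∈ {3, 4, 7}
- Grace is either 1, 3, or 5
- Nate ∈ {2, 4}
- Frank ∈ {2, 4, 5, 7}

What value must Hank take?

3

Among the 7 variables, 0 fits only Liam (and all 7 values in {0, 1, 2, 3, 4, 5, 7} must be used), so Liam = 0.
The 6 still-open variables together cover exactly {1, 2, 3, 4, 5, 7} — 6 values for 6 variables — and 1 appears only in Grace's list, so Grace = 1.
The 5 still-open variables draw from only 5 values {2, 3, 4, 5, 7}, so each is used; only Hank can be 3, hence Hank = 3.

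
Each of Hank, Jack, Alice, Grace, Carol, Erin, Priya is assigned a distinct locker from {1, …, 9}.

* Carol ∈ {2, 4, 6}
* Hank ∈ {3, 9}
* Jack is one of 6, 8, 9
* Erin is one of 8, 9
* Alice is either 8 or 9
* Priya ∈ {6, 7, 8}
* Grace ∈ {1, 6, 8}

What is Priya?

Alice and Erin between them cover only {8, 9} — a naked pair. Remove those values from Hank, Jack, Grace, Priya.
That leaves Hank = 3.
Jack must be 6 (only option left). Eliminate 6 elsewhere: Grace, Carol, Priya.
So Priya = 7.

7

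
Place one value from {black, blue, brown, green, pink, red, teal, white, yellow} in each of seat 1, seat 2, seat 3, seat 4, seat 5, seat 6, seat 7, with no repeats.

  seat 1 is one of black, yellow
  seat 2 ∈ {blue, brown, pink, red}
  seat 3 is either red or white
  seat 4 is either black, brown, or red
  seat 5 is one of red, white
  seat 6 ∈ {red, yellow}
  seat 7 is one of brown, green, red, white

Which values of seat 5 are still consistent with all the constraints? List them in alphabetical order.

red, white

The 2 variables seat 3 and seat 5 are confined to {red, white}, which locks those values in; drop them from seat 2, seat 4, seat 6, seat 7.
That leaves seat 6 = yellow. Strike yellow from seat 1.
seat 1 has just one choice, so seat 1 = black. Strike black from seat 4.
seat 4's domain is down to {brown}, so seat 4 = brown. Eliminate brown elsewhere: seat 2, seat 7.
seat 7 must be green (only option left).
No further eliminations apply; seat 5 can still be any of red, white.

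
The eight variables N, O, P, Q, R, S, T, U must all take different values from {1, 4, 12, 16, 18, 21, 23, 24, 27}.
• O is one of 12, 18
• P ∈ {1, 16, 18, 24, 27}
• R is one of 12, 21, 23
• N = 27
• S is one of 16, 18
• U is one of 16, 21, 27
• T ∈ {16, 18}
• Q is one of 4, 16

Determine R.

23

N has just one choice, so N = 27. So P, U can't be 27.
The 2 variables S and T are confined to {16, 18}, which locks those values in; drop them from O, P, Q, U.
O must be 12 (only option left). Strike 12 from R.
Q's domain is down to {4}, so Q = 4.
That leaves U = 21. Remove 21 from R.
So R = 23.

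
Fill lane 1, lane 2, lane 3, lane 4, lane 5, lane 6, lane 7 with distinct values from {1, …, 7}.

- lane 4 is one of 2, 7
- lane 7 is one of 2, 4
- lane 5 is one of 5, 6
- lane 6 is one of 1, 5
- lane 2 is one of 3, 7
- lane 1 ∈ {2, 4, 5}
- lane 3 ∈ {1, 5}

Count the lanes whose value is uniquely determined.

3

Among the 7 variables, 3 fits only lane 2 (and all 7 values in {1, 2, 3, 4, 5, 6, 7} must be used), so lane 2 = 3.
Among the 6 still-open variables, 6 fits only lane 5 (and all 6 values in {1, 2, 4, 5, 6, 7} must be used), so lane 5 = 6.
The 5 still-open variables draw from only 5 values {1, 2, 4, 5, 7}, so each is used; only lane 4 can be 7, hence lane 4 = 7.
The 2 variables lane 3 and lane 6 are confined to {1, 5}, which locks those values in; drop them from lane 1.
Determined: lane 2=3, lane 4=7, lane 5=6. The other lanes each still have more than one consistent value. That makes 3.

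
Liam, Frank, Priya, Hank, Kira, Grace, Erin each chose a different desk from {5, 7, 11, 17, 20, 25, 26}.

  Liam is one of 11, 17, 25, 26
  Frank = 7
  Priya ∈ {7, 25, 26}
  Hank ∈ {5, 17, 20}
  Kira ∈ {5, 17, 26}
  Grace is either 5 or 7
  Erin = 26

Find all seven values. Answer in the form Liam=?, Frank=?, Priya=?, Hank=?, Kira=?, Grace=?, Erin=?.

Frank has just one choice, so Frank = 7. Eliminate 7 elsewhere: Priya, Grace.
Grace's domain is down to {5}, so Grace = 5. Eliminate 5 elsewhere: Hank, Kira.
Erin's domain is down to {26}, so Erin = 26. So Liam, Priya, Kira can't be 26.
Priya's domain is down to {25}, so Priya = 25. Strike 25 from Liam.
Kira has just one choice, so Kira = 17. Eliminate 17 elsewhere: Liam, Hank.
Liam must be 11 (only option left).
Hank's domain is down to {20}, so Hank = 20.

Liam=11, Frank=7, Priya=25, Hank=20, Kira=17, Grace=5, Erin=26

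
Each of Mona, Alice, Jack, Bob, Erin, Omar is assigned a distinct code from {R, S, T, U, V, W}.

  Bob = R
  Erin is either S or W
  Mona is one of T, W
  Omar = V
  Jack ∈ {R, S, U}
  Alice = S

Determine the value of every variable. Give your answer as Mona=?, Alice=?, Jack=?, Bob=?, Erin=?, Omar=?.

Mona=T, Alice=S, Jack=U, Bob=R, Erin=W, Omar=V

Alice has just one choice, so Alice = S. Eliminate S elsewhere: Jack, Erin.
That leaves Bob = R. So Jack can't be R.
Erin must be W (only option left). So Mona can't be W.
That leaves Omar = V.
Mona has just one choice, so Mona = T.
That leaves Jack = U.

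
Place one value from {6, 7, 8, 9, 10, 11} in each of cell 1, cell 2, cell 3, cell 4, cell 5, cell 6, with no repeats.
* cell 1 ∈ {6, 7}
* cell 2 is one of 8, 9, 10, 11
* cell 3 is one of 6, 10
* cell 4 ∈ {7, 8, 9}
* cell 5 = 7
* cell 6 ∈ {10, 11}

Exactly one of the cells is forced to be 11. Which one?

cell 5 must be 7 (only option left). Strike 7 from cell 1, cell 4.
That leaves cell 1 = 6. Strike 6 from cell 3.
That leaves cell 3 = 10. Remove 10 from cell 2, cell 6.
So 11 goes to cell 6.

cell 6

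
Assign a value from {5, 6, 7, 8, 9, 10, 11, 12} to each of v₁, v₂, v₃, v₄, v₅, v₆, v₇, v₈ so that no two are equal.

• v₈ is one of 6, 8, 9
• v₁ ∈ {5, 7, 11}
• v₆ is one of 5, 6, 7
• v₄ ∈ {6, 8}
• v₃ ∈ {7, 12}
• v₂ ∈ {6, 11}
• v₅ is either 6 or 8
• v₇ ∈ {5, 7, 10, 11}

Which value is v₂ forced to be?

The 8 variables together cover exactly {5, 6, 7, 8, 9, 10, 11, 12} — 8 values for 8 variables — and 9 appears only in v₈'s list, so v₈ = 9.
The 7 still-open variables together cover exactly {5, 6, 7, 8, 10, 11, 12} — 7 values for 7 variables — and 10 appears only in v₇'s list, so v₇ = 10.
The 6 still-open variables draw from only 6 values {5, 6, 7, 8, 11, 12}, so each is used; only v₃ can be 12, hence v₃ = 12.
v₄ and v₅ between them cover only {6, 8} — a naked pair. Remove those values from v₂, v₆.
So v₂ = 11.

11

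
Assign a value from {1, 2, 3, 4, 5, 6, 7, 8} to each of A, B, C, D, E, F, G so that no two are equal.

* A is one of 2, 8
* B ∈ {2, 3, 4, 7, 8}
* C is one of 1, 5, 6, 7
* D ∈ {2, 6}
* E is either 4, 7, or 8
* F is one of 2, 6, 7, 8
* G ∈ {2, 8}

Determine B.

A and G share exactly the 2 values {2, 8}; by pigeonhole those values go to them, so strike 2, 8 from B, D, E, F.
D must be 6 (only option left). Remove 6 from C, F.
F must be 7 (only option left). Strike 7 from B, C, E.
E must be 4 (only option left). So B can't be 4.
So B = 3.

3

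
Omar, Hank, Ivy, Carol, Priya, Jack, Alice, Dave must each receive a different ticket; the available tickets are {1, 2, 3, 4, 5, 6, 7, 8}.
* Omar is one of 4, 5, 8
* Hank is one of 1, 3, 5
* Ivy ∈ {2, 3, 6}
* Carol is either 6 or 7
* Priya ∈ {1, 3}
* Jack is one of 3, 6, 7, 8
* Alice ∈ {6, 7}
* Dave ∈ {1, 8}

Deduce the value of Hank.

Among the 8 variables, 2 fits only Ivy (and all 8 values in {1, 2, 3, 4, 5, 6, 7, 8} must be used), so Ivy = 2.
The 7 still-open variables together cover exactly {1, 3, 4, 5, 6, 7, 8} — 7 values for 7 variables — and 4 appears only in Omar's list, so Omar = 4.
Among the 6 still-open variables, 5 fits only Hank (and all 6 values in {1, 3, 5, 6, 7, 8} must be used), so Hank = 5.

5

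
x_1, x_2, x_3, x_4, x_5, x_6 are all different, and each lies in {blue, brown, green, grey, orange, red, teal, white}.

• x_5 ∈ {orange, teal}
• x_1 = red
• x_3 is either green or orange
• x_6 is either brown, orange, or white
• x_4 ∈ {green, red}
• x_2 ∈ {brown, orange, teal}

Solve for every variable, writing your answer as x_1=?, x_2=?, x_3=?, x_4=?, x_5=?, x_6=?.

x_1's domain is down to {red}, so x_1 = red. Remove red from x_4.
x_4 has just one choice, so x_4 = green. Strike green from x_3.
x_3's domain is down to {orange}, so x_3 = orange. Remove orange from x_2, x_5, x_6.
x_5 must be teal (only option left). Strike teal from x_2.
x_2's domain is down to {brown}, so x_2 = brown. Eliminate brown elsewhere: x_6.
x_6 must be white (only option left).

x_1=red, x_2=brown, x_3=orange, x_4=green, x_5=teal, x_6=white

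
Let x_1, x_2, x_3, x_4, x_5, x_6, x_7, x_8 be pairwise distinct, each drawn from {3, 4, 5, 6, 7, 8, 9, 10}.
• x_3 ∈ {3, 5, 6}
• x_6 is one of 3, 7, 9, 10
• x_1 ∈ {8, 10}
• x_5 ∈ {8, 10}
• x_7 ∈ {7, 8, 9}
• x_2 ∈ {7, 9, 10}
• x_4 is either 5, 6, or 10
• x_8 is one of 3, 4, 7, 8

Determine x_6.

The 8 variables together cover exactly {3, 4, 5, 6, 7, 8, 9, 10} — 8 values for 8 variables — and 4 appears only in x_8's list, so x_8 = 4.
x_1 and x_5 share exactly the 2 values {8, 10}; by pigeonhole those values go to them, so strike 8, 10 from x_2, x_4, x_6, x_7.
x_2 and x_7 share exactly the 2 values {7, 9}; by pigeonhole those values go to them, so strike 7, 9 from x_6.
So x_6 = 3.

3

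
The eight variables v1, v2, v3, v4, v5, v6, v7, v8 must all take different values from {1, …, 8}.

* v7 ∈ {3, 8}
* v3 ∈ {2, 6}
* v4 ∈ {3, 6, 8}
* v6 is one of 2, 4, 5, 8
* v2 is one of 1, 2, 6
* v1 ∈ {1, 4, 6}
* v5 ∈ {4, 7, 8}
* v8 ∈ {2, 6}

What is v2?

1

The 8 variables together cover exactly {1, 2, 3, 4, 5, 6, 7, 8} — 8 values for 8 variables — and 5 appears only in v6's list, so v6 = 5.
Among the 7 still-open variables, 7 fits only v5 (and all 7 values in {1, 2, 3, 4, 6, 7, 8} must be used), so v5 = 7.
The 6 still-open variables draw from only 6 values {1, 2, 3, 4, 6, 8}, so each is used; only v1 can be 4, hence v1 = 4.
The 5 still-open variables together cover exactly {1, 2, 3, 6, 8} — 5 values for 5 variables — and 1 appears only in v2's list, so v2 = 1.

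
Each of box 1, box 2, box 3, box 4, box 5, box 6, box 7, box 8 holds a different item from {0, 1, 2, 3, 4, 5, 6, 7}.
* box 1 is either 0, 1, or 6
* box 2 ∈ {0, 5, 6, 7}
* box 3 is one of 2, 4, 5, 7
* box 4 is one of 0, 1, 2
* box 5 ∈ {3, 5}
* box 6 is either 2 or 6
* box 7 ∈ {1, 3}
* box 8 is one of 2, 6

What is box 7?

Among the 8 variables, 4 fits only box 3 (and all 8 values in {0, 1, 2, 3, 4, 5, 6, 7} must be used), so box 3 = 4.
Among the 7 still-open variables, 7 fits only box 2 (and all 7 values in {0, 1, 2, 3, 5, 6, 7} must be used), so box 2 = 7.
The 6 still-open variables draw from only 6 values {0, 1, 2, 3, 5, 6}, so each is used; only box 5 can be 5, hence box 5 = 5.
The 5 still-open variables together cover exactly {0, 1, 2, 3, 6} — 5 values for 5 variables — and 3 appears only in box 7's list, so box 7 = 3.

3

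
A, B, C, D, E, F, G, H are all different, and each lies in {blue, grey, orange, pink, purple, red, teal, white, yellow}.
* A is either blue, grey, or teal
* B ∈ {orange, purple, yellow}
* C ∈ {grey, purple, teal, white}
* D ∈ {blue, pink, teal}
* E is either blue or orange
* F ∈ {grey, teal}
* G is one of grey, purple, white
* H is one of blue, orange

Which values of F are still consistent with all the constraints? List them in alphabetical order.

grey, teal

Among the 8 variables, pink fits only D (and all 8 values in {blue, grey, orange, pink, purple, teal, white, yellow} must be used), so D = pink.
Among the 7 still-open variables, yellow fits only B (and all 7 values in {blue, grey, orange, purple, teal, white, yellow} must be used), so B = yellow.
E and H between them cover only {blue, orange} — a naked pair. Remove those values from A.
A and F share exactly the 2 values {grey, teal}; by pigeonhole those values go to them, so strike grey, teal from C, G.
No further eliminations apply; F can still be any of grey, teal.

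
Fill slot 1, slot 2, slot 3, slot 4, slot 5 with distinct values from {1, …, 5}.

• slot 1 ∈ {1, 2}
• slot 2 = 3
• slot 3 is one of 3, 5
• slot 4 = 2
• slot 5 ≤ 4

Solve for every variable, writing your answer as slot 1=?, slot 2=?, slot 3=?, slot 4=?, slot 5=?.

slot 1=1, slot 2=3, slot 3=5, slot 4=2, slot 5=4

slot 2 must be 3 (only option left). Remove 3 from slot 3, slot 5.
slot 3 has just one choice, so slot 3 = 5.
slot 4 must be 2 (only option left). Strike 2 from slot 1, slot 5.
That leaves slot 1 = 1. Strike 1 from slot 5.
slot 5 has just one choice, so slot 5 = 4.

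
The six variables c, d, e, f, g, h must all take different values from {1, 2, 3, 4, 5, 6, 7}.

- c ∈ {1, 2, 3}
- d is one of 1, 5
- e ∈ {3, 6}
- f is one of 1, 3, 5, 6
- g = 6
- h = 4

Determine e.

g's domain is down to {6}, so g = 6. So e, f can't be 6.
So e = 3.

3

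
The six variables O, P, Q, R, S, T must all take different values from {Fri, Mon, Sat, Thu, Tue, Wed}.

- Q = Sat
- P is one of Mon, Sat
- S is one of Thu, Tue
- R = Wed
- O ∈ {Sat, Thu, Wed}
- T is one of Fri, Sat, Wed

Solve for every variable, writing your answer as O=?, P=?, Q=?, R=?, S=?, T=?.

Q has just one choice, so Q = Sat. Strike Sat from O, P, T.
R must be Wed (only option left). So O, T can't be Wed.
T's domain is down to {Fri}, so T = Fri.
O has just one choice, so O = Thu. Strike Thu from S.
P must be Mon (only option left).
S's domain is down to {Tue}, so S = Tue.

O=Thu, P=Mon, Q=Sat, R=Wed, S=Tue, T=Fri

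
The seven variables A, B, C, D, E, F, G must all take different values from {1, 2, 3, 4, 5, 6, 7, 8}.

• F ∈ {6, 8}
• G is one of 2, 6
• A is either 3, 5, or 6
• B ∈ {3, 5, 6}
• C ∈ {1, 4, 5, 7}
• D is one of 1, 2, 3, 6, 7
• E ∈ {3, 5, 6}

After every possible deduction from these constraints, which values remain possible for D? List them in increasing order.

A, B, E share exactly the 3 values {3, 5, 6}; by pigeonhole those values go to them, so strike 3, 5, 6 from C, D, F, G.
F must be 8 (only option left).
G must be 2 (only option left). So D can't be 2.
No further eliminations apply; D can still be any of 1, 7.

1, 7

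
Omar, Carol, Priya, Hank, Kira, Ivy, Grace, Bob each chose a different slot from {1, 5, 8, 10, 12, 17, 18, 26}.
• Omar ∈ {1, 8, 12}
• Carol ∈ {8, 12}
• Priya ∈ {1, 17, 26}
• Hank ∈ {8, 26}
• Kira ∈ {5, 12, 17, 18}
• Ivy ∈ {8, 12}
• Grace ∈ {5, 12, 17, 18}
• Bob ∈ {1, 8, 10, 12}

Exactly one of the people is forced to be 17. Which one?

Priya

The 8 variables draw from only 8 values {1, 5, 8, 10, 12, 17, 18, 26}, so each is used; only Bob can be 10, hence Bob = 10.
The 2 variables Carol and Ivy are confined to {8, 12}, which locks those values in; drop them from Omar, Hank, Kira, Grace.
Omar has just one choice, so Omar = 1. Remove 1 from Priya.
Hank's domain is down to {26}, so Hank = 26. So Priya can't be 26.
So 17 goes to Priya.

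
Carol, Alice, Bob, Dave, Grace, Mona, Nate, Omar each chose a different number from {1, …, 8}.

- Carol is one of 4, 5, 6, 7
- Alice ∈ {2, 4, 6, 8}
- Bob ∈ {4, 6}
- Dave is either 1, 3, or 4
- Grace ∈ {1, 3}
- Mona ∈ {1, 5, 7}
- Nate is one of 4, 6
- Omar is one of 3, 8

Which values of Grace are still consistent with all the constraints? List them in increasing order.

The 8 variables together cover exactly {1, 2, 3, 4, 5, 6, 7, 8} — 8 values for 8 variables — and 2 appears only in Alice's list, so Alice = 2.
The 7 still-open variables together cover exactly {1, 3, 4, 5, 6, 7, 8} — 7 values for 7 variables — and 8 appears only in Omar's list, so Omar = 8.
The 2 variables Bob and Nate are confined to {4, 6}, which locks those values in; drop them from Carol, Dave.
Dave and Grace between them cover only {1, 3} — a naked pair. Remove those values from Mona.
No further eliminations apply; Grace can still be any of 1, 3.

1, 3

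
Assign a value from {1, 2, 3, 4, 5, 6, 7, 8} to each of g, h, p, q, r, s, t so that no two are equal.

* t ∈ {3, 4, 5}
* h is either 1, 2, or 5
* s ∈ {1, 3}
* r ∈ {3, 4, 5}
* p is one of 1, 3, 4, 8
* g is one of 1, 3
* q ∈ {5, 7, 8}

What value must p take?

8

Among the 7 variables, 2 fits only h (and all 7 values in {1, 2, 3, 4, 5, 7, 8} must be used), so h = 2.
The 6 still-open variables together cover exactly {1, 3, 4, 5, 7, 8} — 6 values for 6 variables — and 7 appears only in q's list, so q = 7.
Among the 5 still-open variables, 8 fits only p (and all 5 values in {1, 3, 4, 5, 8} must be used), so p = 8.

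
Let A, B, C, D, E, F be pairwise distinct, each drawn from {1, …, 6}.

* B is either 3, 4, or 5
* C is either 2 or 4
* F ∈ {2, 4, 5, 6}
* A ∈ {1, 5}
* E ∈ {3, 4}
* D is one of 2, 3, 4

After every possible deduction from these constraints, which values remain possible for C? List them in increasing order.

The 6 variables draw from only 6 values {1, 2, 3, 4, 5, 6}, so each is used; only A can be 1, hence A = 1.
The 5 still-open variables together cover exactly {2, 3, 4, 5, 6} — 5 values for 5 variables — and 6 appears only in F's list, so F = 6.
Among the 4 still-open variables, 5 fits only B (and all 4 values in {2, 3, 4, 5} must be used), so B = 5.
No further eliminations apply; C can still be any of 2, 4.

2, 4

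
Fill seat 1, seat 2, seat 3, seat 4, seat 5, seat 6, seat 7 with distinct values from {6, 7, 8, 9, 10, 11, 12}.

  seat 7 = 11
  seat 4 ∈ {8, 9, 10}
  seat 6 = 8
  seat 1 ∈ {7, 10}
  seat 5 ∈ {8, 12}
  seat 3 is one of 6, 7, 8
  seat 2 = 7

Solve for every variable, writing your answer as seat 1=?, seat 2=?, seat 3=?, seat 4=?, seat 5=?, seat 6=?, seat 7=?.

seat 2 must be 7 (only option left). Strike 7 from seat 1, seat 3.
That leaves seat 6 = 8. Strike 8 from seat 3, seat 4, seat 5.
seat 7 has just one choice, so seat 7 = 11.
seat 1's domain is down to {10}, so seat 1 = 10. Strike 10 from seat 4.
seat 3 must be 6 (only option left).
seat 4 has just one choice, so seat 4 = 9.
seat 5 has just one choice, so seat 5 = 12.

seat 1=10, seat 2=7, seat 3=6, seat 4=9, seat 5=12, seat 6=8, seat 7=11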